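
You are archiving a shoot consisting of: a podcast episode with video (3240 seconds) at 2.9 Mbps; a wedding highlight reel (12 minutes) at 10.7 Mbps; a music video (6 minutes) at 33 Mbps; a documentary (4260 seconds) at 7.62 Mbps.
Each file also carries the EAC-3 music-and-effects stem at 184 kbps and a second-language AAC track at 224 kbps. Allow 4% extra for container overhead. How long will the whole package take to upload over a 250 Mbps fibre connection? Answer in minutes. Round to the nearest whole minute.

5 minutes

Audio total: 184 + 224 = 408 kbps = 0.408 Mbps.
podcast episode with video: 3.308 Mbps × 3240 s × 1.04 = 11146.6 Mb
wedding highlight reel: 11.108 Mbps × 720 s × 1.04 = 8317.7 Mb
music video: 33.408 Mbps × 360 s × 1.04 = 12508.0 Mb
documentary: 8.028 Mbps × 4260 s × 1.04 = 35567.3 Mb
Total: 67539.5 Mb = 8442.4 MB.
At 250 Mbps: 67539.5 / 250 = 270 s ≈ 4.5 minutes.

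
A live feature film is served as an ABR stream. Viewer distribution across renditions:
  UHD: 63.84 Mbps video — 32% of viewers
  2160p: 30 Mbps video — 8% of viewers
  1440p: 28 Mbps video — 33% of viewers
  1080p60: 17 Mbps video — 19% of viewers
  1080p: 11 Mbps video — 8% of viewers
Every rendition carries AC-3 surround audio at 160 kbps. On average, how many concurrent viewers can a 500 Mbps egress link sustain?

13

Audio: 160 kbps = 0.160 Mbps.
Average per-viewer bitrate: 0.32×64.000 + 0.08×30.160 + 0.33×28.160 + 0.19×17.160 + 0.08×11.160 = 36.339 Mbps.
500 Mbps = 500.0 Mbps; 500.0 / 36.339 = 13.76 → 13.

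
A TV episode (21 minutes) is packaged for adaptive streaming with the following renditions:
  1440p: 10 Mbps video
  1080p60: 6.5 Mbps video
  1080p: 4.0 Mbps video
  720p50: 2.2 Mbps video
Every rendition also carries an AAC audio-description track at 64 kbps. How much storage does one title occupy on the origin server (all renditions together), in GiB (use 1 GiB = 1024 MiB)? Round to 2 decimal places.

3.37 GiB

21 min = 1260 s
Audio: 64 kbps = 0.064 Mbps.
Sum of rendition bitrates: (10+0.064) + (6.5+0.064) + (4.0+0.064) + (2.2+0.064) = 22.956 Mbps.
× 1260 s = 28,925 Mb = 3,616 MB = 3.367 GiB.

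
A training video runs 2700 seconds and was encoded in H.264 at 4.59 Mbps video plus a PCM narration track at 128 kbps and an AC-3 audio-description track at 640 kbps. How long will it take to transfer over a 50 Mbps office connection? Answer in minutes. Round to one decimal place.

Audio total: 128 + 640 = 768 kbps = 0.768 Mbps.
Total bitrate: 5.358 Mbps.
File: 5.358 Mbps × 2700 s = 14466.6 Mb.
At 50 Mbps: 14466.6 / 50 = 289.3 s ≈ 4.82 minutes.

4.8 minutes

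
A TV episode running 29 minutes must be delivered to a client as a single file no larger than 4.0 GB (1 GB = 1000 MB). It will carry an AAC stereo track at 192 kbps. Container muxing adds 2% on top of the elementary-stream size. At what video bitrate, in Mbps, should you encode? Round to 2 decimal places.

Budget: 4.0 GB = 32000.0 Mb.
Stream payload after overhead: 32000.0 / 1.02 = 31372.5 Mb.
29 min = 1740 s
Total bitrate budget: 31372.5 Mb / 1740 s = 18.030 Mbps.
Audio: 192 kbps = 0.192 Mbps.
Video: 18.030 − 0.192 = 17.838 Mbps.

17.84 Mbps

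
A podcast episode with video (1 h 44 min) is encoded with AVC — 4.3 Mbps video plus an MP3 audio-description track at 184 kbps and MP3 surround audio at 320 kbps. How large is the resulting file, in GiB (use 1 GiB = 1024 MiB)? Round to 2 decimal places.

3.49 GiB

1 h 44 min = 104 min = 6240 s
Audio total: 184 + 320 = 504 kbps = 0.504 Mbps.
Total bitrate: 4.3 + 0.504 = 4.804 Mbps.
Stream data: 4.804 Mbps × 6240 s = 29977.0 Mb.
29,977 Mb = 3,747,120,000 bytes ÷ 1,073,741,824 = 3.490 GiB.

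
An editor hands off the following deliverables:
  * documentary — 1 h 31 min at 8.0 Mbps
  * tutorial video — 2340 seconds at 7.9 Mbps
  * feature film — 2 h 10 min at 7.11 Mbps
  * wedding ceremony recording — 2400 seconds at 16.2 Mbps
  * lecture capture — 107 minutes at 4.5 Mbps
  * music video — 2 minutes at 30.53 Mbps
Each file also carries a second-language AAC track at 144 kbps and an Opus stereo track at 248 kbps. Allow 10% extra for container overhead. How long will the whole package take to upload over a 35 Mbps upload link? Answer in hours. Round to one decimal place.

Audio total: 144 + 248 = 392 kbps = 0.392 Mbps.
documentary: 8.392 Mbps × 5460 s × 1.10 = 50402.4 Mb
tutorial video: 8.292 Mbps × 2340 s × 1.10 = 21343.6 Mb
feature film: 7.502 Mbps × 7800 s × 1.10 = 64367.2 Mb
wedding ceremony recording: 16.592 Mbps × 2400 s × 1.10 = 43802.9 Mb
lecture capture: 4.892 Mbps × 6420 s × 1.10 = 34547.3 Mb
music video: 30.922 Mbps × 120 s × 1.10 = 4081.7 Mb
Total: 218545.0 Mb = 27318.1 MB.
At 35 Mbps: 218545.0 / 35 = 6244 s ≈ 1.73 hours.

1.7 hours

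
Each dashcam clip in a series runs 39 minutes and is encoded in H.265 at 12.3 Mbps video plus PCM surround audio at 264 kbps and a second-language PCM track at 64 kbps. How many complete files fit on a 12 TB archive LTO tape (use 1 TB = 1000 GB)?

3248

39 min = 2340 s
Audio total: 264 + 64 = 328 kbps = 0.328 Mbps.
Total bitrate: 12.628 Mbps.
Per item: 12.628 Mbps × 2340 s = 29,550 Mb = 3,694 MB.
Capacity: 12 TB = 96,000,000 Mb; 3248.78 items → 3248 complete.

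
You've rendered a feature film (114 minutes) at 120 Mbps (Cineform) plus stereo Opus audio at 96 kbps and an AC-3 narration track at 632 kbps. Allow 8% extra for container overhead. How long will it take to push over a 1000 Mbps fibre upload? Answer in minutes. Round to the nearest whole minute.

114 min = 6840 s
Audio total: 96 + 632 = 728 kbps = 0.728 Mbps.
Total bitrate: 120.728 Mbps.
File: 120.728 Mbps × 6840 s = 825779.5 Mb.
With 8% container overhead: ×1.08. → 891841.9 Mb.
At 1000 Mbps: 891841.9 / 1000 = 891.8 s ≈ 14.9 minutes.

15 minutes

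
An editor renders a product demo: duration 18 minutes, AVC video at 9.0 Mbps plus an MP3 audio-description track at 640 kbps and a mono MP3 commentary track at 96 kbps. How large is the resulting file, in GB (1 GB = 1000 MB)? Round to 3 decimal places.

18 min = 1080 s
Audio total: 640 + 96 = 736 kbps = 0.736 Mbps.
Total bitrate: 9.0 + 0.736 = 9.736 Mbps.
Stream data: 9.736 Mbps × 1080 s = 10514.9 Mb.
10,515 Mb ÷ 8 = 1,314 MB → 1.314 GB.

1.314 GB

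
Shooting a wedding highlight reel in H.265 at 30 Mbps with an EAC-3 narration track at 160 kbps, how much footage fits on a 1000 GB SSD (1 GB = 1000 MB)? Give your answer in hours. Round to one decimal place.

73.7 hours

Audio: 160 kbps = 0.160 Mbps.
Total bitrate: 30 + 0.160 = 30.160 Mbps.
Capacity: 1000 GB = 8,000,000 Mb.
Recording time: 8,000,000 / 30.160 = 265,252 s ≈ 73.7 hours.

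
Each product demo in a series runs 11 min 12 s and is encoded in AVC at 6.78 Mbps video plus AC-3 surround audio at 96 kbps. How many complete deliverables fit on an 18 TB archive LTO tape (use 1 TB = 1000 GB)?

11 min 12 s = 672 s
Audio: 96 kbps = 0.096 Mbps.
Total bitrate: 6.876 Mbps.
Per item: 6.876 Mbps × 672 s = 4,621 Mb = 577.6 MB.
Capacity: 18 TB = 144,000,000 Mb; 31164.30 items → 31164 complete.

31164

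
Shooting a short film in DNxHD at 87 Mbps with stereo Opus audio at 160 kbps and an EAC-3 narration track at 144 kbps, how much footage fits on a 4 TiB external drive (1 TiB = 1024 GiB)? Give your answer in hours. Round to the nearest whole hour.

Audio total: 160 + 144 = 304 kbps = 0.304 Mbps.
Total bitrate: 87 + 0.304 = 87.304 Mbps.
Capacity: 4 TiB = 35,184,372 Mb.
Recording time: 35,184,372 / 87.304 = 403,010 s ≈ 112 hours.

112 hours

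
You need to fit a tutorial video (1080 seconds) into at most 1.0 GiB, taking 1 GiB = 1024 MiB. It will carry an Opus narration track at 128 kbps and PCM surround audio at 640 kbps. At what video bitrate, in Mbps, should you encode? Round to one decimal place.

7.2 Mbps

Budget: 1.0 GiB = 8589.9 Mb.
Total bitrate budget: 8589.9 Mb / 1080 s = 7.954 Mbps.
Audio total: 128 + 640 = 768 kbps = 0.768 Mbps.
Video: 7.954 − 0.768 = 7.186 Mbps.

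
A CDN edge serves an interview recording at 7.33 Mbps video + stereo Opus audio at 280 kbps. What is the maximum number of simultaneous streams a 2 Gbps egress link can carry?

Audio: 280 kbps = 0.280 Mbps.
Per-viewer media rate: 7.610 Mbps.
2 Gbps = 2,000 Mbps; 2,000 / 7.610 = 262.81 → 262 viewers.

262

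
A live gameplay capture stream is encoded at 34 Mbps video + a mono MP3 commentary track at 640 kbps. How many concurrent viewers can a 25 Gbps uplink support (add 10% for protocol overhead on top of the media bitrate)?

656

Audio: 640 kbps = 0.640 Mbps.
Per-viewer media rate: 34.640 Mbps.
On the wire with 10% overhead: 38.104 Mbps.
25 Gbps = 25,000 Mbps; 25,000 / 38.104 = 656.10 → 656 viewers.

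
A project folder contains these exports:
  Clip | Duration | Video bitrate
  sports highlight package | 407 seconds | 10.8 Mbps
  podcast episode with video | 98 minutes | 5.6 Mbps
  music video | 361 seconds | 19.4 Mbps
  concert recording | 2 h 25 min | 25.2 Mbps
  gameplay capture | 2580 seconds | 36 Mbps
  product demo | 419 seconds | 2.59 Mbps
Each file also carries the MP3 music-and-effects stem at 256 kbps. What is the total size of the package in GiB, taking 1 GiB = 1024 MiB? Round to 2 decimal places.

Audio: 256 kbps = 0.256 Mbps.
sports highlight package: 11.056 Mbps × 407 s = 4499.8 Mb
podcast episode with video: 5.856 Mbps × 5880 s = 34433.3 Mb
music video: 19.656 Mbps × 361 s = 7095.8 Mb
concert recording: 25.456 Mbps × 8700 s = 221467.2 Mb
gameplay capture: 36.256 Mbps × 2580 s = 93540.5 Mb
product demo: 2.846 Mbps × 419 s = 1192.5 Mb
Total: 362229.0 Mb = 45278.6 MB.
= 42.17 GiB.

42.17 GiB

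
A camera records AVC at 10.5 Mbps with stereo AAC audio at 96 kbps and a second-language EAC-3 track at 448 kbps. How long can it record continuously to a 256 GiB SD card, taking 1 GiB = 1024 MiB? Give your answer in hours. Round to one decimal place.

55.3 hours

Audio total: 96 + 448 = 544 kbps = 0.544 Mbps.
Total bitrate: 10.5 + 0.544 = 11.044 Mbps.
Capacity: 256 GiB = 2,199,023 Mb.
Recording time: 2,199,023 / 11.044 = 199,115 s ≈ 55.3 hours.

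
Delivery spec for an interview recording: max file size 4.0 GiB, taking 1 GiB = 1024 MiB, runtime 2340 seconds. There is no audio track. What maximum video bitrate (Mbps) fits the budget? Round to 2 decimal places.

Budget: 4.0 GiB = 34359.7 Mb.
Total bitrate budget: 34359.7 Mb / 2340 s = 14.684 Mbps.

14.68 Mbps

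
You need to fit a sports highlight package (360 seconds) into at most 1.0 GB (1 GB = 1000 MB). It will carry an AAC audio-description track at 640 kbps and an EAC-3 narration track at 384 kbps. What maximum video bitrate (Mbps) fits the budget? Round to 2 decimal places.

Budget: 1.0 GB = 8000.0 Mb.
Total bitrate budget: 8000.0 Mb / 360 s = 22.222 Mbps.
Audio total: 640 + 384 = 1024 kbps = 1.024 Mbps.
Video: 22.222 − 1.024 = 21.198 Mbps.

21.20 Mbps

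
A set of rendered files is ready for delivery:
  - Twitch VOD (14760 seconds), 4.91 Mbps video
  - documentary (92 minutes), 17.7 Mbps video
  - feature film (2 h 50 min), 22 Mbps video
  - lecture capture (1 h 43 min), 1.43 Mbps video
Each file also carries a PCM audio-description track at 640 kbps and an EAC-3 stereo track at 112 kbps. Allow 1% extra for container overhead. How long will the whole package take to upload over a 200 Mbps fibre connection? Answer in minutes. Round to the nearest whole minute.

Audio total: 640 + 112 = 752 kbps = 0.752 Mbps.
Twitch VOD: 5.662 Mbps × 14760 s × 1.01 = 84406.8 Mb
documentary: 18.452 Mbps × 5520 s × 1.01 = 102873.6 Mb
feature film: 22.752 Mbps × 10200 s × 1.01 = 234391.1 Mb
lecture capture: 2.182 Mbps × 6180 s × 1.01 = 13619.6 Mb
Total: 435291.1 Mb = 54411.4 MB.
At 200 Mbps: 435291.1 / 200 = 2176 s ≈ 36.3 minutes.

36 minutes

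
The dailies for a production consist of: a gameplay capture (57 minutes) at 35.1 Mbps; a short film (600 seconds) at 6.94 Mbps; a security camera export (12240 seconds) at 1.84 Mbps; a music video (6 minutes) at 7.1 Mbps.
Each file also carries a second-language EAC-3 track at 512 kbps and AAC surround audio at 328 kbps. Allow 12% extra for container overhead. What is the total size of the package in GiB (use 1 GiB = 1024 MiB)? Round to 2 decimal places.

21.28 GiB

Audio total: 512 + 328 = 840 kbps = 0.840 Mbps.
gameplay capture: 35.940 Mbps × 3420 s × 1.12 = 137664.6 Mb
short film: 7.780 Mbps × 600 s × 1.12 = 5228.2 Mb
security camera export: 2.680 Mbps × 12240 s × 1.12 = 36739.6 Mb
music video: 7.940 Mbps × 360 s × 1.12 = 3201.4 Mb
Total: 182833.7 Mb = 22854.2 MB.
= 21.28 GiB.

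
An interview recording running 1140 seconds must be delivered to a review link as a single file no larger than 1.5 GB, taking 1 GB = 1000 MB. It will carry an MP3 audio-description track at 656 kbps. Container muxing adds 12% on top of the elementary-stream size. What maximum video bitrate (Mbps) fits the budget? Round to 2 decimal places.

8.74 Mbps

Budget: 1.5 GB = 12000.0 Mb.
Stream payload after overhead: 12000.0 / 1.12 = 10714.3 Mb.
Total bitrate budget: 10714.3 Mb / 1140 s = 9.398 Mbps.
Audio: 656 kbps = 0.656 Mbps.
Video: 9.398 − 0.656 = 8.742 Mbps.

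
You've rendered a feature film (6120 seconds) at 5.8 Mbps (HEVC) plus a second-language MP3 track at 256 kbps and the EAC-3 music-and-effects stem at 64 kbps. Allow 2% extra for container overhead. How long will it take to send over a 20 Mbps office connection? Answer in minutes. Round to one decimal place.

Audio total: 256 + 64 = 320 kbps = 0.320 Mbps.
Total bitrate: 6.120 Mbps.
File: 6.120 Mbps × 6120 s = 37454.4 Mb.
With 2% container overhead: ×1.02. → 38203.5 Mb.
At 20 Mbps: 38203.5 / 20 = 1910.2 s ≈ 31.8 minutes.

31.8 minutes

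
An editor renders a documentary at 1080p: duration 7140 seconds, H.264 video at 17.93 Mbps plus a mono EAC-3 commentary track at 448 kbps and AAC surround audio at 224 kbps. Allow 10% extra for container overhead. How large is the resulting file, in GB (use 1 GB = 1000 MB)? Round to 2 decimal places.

18.26 GB

Audio total: 448 + 224 = 672 kbps = 0.672 Mbps.
Total bitrate: 17.93 + 0.672 = 18.602 Mbps.
Stream data: 18.602 Mbps × 7140 s = 132818.3 Mb.
With 10% container overhead: ×1.10.
146,100 Mb ÷ 8 = 18,263 MB → 18.26 GB.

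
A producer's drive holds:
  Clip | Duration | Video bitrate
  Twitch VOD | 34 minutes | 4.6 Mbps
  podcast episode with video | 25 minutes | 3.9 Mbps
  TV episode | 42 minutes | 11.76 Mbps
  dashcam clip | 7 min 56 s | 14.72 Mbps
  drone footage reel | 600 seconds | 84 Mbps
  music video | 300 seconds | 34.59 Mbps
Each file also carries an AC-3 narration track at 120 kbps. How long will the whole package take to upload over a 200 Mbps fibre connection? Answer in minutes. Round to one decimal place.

9.5 minutes

Audio: 120 kbps = 0.120 Mbps.
Twitch VOD: 4.720 Mbps × 2040 s = 9628.8 Mb
podcast episode with video: 4.020 Mbps × 1500 s = 6030.0 Mb
TV episode: 11.880 Mbps × 2520 s = 29937.6 Mb
dashcam clip: 14.840 Mbps × 476 s = 7063.8 Mb
drone footage reel: 84.120 Mbps × 600 s = 50472.0 Mb
music video: 34.710 Mbps × 300 s = 10413.0 Mb
Total: 113545.2 Mb = 14193.2 MB.
At 200 Mbps: 113545.2 / 200 = 568 s ≈ 9.46 minutes.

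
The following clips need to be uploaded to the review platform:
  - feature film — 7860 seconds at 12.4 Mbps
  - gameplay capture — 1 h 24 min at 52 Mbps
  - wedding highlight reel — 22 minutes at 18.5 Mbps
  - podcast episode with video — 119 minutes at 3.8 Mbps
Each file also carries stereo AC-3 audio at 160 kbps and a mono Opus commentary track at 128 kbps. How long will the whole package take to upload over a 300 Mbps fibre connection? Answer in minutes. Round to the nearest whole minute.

Audio total: 160 + 128 = 288 kbps = 0.288 Mbps.
feature film: 12.688 Mbps × 7860 s = 99727.7 Mb
gameplay capture: 52.288 Mbps × 5040 s = 263531.5 Mb
wedding highlight reel: 18.788 Mbps × 1320 s = 24800.2 Mb
podcast episode with video: 4.088 Mbps × 7140 s = 29188.3 Mb
Total: 417247.7 Mb = 52156.0 MB.
At 300 Mbps: 417247.7 / 300 = 1391 s ≈ 23.2 minutes.

23 minutes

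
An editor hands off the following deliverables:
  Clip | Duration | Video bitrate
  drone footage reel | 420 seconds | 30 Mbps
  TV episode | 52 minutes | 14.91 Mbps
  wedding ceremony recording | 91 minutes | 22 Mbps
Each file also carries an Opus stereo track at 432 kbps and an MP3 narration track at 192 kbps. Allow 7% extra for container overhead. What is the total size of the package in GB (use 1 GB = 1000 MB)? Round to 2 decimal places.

Audio total: 432 + 192 = 624 kbps = 0.624 Mbps.
drone footage reel: 30.624 Mbps × 420 s × 1.07 = 13762.4 Mb
TV episode: 15.534 Mbps × 3120 s × 1.07 = 51858.7 Mb
wedding ceremony recording: 22.624 Mbps × 5460 s × 1.07 = 132173.9 Mb
Total: 197795.1 Mb = 24724.4 MB.
= 24.72 GB.

24.72 GB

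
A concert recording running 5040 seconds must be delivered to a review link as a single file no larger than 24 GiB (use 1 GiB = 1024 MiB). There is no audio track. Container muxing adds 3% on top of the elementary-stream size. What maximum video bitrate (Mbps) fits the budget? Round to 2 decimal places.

39.71 Mbps

Budget: 24 GiB = 206158.4 Mb.
Stream payload after overhead: 206158.4 / 1.03 = 200153.8 Mb.
Total bitrate budget: 200153.8 Mb / 5040 s = 39.713 Mbps.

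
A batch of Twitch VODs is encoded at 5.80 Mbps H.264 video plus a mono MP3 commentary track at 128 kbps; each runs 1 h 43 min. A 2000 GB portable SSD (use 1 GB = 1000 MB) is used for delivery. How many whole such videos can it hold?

1 h 43 min = 103 min = 6180 s
Audio: 128 kbps = 0.128 Mbps.
Total bitrate: 5.928 Mbps.
Per item: 5.928 Mbps × 6180 s = 36,635 Mb = 4,579 MB.
Capacity: 2000 GB = 16,000,000 Mb; 436.74 items → 436 complete.

436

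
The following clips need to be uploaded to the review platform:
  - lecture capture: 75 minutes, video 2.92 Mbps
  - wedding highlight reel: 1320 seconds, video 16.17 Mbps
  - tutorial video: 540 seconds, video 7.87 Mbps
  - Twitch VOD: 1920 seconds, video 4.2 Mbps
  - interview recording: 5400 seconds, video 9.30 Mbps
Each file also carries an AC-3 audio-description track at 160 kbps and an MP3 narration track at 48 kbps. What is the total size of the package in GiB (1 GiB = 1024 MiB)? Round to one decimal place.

Audio total: 160 + 48 = 208 kbps = 0.208 Mbps.
lecture capture: 3.128 Mbps × 4500 s = 14076.0 Mb
wedding highlight reel: 16.378 Mbps × 1320 s = 21619.0 Mb
tutorial video: 8.078 Mbps × 540 s = 4362.1 Mb
Twitch VOD: 4.408 Mbps × 1920 s = 8463.4 Mb
interview recording: 9.508 Mbps × 5400 s = 51343.2 Mb
Total: 99863.6 Mb = 12483.0 MB.
= 11.63 GiB.

11.6 GiB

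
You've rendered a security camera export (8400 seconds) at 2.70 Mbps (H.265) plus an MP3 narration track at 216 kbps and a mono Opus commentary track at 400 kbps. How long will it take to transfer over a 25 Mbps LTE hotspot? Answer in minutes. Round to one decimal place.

18.6 minutes

Audio total: 216 + 400 = 616 kbps = 0.616 Mbps.
Total bitrate: 3.316 Mbps.
File: 3.316 Mbps × 8400 s = 27854.4 Mb.
At 25 Mbps: 27854.4 / 25 = 1114.2 s ≈ 18.6 minutes.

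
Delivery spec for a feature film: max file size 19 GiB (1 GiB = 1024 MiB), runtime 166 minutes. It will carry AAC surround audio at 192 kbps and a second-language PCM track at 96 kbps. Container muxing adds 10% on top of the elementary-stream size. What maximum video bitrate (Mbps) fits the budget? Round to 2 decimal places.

14.61 Mbps

Budget: 19 GiB = 163208.8 Mb.
Stream payload after overhead: 163208.8 / 1.10 = 148371.6 Mb.
166 min = 9960 s
Total bitrate budget: 148371.6 Mb / 9960 s = 14.897 Mbps.
Audio total: 192 + 96 = 288 kbps = 0.288 Mbps.
Video: 14.897 − 0.288 = 14.609 Mbps.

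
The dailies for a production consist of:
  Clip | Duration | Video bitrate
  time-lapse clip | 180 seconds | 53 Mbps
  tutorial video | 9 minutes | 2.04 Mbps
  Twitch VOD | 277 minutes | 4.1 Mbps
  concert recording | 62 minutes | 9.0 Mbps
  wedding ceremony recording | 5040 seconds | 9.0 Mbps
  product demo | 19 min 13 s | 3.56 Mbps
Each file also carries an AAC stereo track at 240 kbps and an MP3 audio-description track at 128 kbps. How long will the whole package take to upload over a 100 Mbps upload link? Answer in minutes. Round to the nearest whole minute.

29 minutes

Audio total: 240 + 128 = 368 kbps = 0.368 Mbps.
time-lapse clip: 53.368 Mbps × 180 s = 9606.2 Mb
tutorial video: 2.408 Mbps × 540 s = 1300.3 Mb
Twitch VOD: 4.468 Mbps × 16620 s = 74258.2 Mb
concert recording: 9.368 Mbps × 3720 s = 34849.0 Mb
wedding ceremony recording: 9.368 Mbps × 5040 s = 47214.7 Mb
product demo: 3.928 Mbps × 1153 s = 4529.0 Mb
Total: 171757.4 Mb = 21469.7 MB.
At 100 Mbps: 171757.4 / 100 = 1718 s ≈ 28.6 minutes.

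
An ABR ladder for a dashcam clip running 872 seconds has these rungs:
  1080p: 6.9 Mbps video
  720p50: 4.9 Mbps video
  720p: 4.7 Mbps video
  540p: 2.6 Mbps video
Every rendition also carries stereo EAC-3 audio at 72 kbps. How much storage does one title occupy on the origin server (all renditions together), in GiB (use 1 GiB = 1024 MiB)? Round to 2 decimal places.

Audio: 72 kbps = 0.072 Mbps.
Sum of rendition bitrates: (6.9+0.072) + (4.9+0.072) + (4.7+0.072) + (2.6+0.072) = 19.388 Mbps.
× 872 s = 16,906 Mb = 2,113 MB = 1.968 GiB.

1.97 GiB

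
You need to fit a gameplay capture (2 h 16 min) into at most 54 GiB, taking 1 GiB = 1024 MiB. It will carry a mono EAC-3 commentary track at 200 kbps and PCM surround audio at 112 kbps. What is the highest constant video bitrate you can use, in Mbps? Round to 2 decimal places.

56.53 Mbps

Budget: 54 GiB = 463856.5 Mb.
2 h 16 min = 136 min = 8160 s
Total bitrate budget: 463856.5 Mb / 8160 s = 56.845 Mbps.
Audio total: 200 + 112 = 312 kbps = 0.312 Mbps.
Video: 56.845 − 0.312 = 56.533 Mbps.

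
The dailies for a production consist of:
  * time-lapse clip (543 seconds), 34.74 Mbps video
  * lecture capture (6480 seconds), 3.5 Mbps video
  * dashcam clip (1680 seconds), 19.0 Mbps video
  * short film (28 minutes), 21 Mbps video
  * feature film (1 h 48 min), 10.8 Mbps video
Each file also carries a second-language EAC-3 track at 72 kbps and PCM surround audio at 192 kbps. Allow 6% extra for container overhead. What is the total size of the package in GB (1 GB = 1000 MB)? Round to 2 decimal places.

24.27 GB

Audio total: 72 + 192 = 264 kbps = 0.264 Mbps.
time-lapse clip: 35.004 Mbps × 543 s × 1.06 = 20147.6 Mb
lecture capture: 3.764 Mbps × 6480 s × 1.06 = 25854.2 Mb
dashcam clip: 19.264 Mbps × 1680 s × 1.06 = 34305.3 Mb
short film: 21.264 Mbps × 1680 s × 1.06 = 37866.9 Mb
feature film: 11.064 Mbps × 6480 s × 1.06 = 75996.4 Mb
Total: 194170.4 Mb = 24271.3 MB.
= 24.27 GB.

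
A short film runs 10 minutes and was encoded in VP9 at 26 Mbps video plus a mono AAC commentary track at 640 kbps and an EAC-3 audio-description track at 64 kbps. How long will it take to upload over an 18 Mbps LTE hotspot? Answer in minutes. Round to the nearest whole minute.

15 minutes

10 min = 600 s
Audio total: 640 + 64 = 704 kbps = 0.704 Mbps.
Total bitrate: 26.704 Mbps.
File: 26.704 Mbps × 600 s = 16022.4 Mb.
At 18 Mbps: 16022.4 / 18 = 890.1 s ≈ 14.8 minutes.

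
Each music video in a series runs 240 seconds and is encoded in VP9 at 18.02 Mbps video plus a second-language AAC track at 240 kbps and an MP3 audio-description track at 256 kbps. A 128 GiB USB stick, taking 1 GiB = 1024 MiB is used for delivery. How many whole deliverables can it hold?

247

Audio total: 240 + 256 = 496 kbps = 0.496 Mbps.
Total bitrate: 18.516 Mbps.
Per item: 18.516 Mbps × 240 s = 4,444 Mb = 555.5 MB.
Capacity: 128 GiB = 1,099,512 Mb; 247.42 items → 247 complete.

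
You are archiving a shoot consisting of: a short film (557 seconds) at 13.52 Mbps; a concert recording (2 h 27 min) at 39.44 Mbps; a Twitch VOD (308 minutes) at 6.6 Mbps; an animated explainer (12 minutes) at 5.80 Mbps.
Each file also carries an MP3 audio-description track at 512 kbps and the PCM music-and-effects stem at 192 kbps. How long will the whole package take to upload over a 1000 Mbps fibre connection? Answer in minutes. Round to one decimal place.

Audio total: 512 + 192 = 704 kbps = 0.704 Mbps.
short film: 14.224 Mbps × 557 s = 7922.8 Mb
concert recording: 40.144 Mbps × 8820 s = 354070.1 Mb
Twitch VOD: 7.304 Mbps × 18480 s = 134977.9 Mb
animated explainer: 6.504 Mbps × 720 s = 4682.9 Mb
Total: 501653.6 Mb = 62706.7 MB.
At 1000 Mbps: 501653.6 / 1000 = 502 s ≈ 8.36 minutes.

8.4 minutes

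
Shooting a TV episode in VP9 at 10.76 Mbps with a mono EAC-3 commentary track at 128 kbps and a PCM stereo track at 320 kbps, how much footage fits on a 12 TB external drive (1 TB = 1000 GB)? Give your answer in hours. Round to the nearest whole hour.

Audio total: 128 + 320 = 448 kbps = 0.448 Mbps.
Total bitrate: 10.76 + 0.448 = 11.208 Mbps.
Capacity: 12 TB = 96,000,000 Mb.
Recording time: 96,000,000 / 11.208 = 8,565,310 s ≈ 2,379 hours.

2379 hours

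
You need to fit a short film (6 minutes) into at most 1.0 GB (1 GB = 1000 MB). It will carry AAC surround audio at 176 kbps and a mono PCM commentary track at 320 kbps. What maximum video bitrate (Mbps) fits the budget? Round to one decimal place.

Budget: 1.0 GB = 8000.0 Mb.
6 min = 360 s
Total bitrate budget: 8000.0 Mb / 360 s = 22.222 Mbps.
Audio total: 176 + 320 = 496 kbps = 0.496 Mbps.
Video: 22.222 − 0.496 = 21.726 Mbps.

21.7 Mbps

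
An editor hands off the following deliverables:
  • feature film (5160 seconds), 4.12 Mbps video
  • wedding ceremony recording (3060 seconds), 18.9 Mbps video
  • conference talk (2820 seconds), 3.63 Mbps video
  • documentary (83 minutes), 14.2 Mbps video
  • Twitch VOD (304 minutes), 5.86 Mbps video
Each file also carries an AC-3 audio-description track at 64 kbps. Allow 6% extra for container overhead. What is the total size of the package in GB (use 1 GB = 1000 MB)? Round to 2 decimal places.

Audio: 64 kbps = 0.064 Mbps.
feature film: 4.184 Mbps × 5160 s × 1.06 = 22884.8 Mb
wedding ceremony recording: 18.964 Mbps × 3060 s × 1.06 = 61511.6 Mb
conference talk: 3.694 Mbps × 2820 s × 1.06 = 11042.1 Mb
documentary: 14.264 Mbps × 4980 s × 1.06 = 75296.8 Mb
Twitch VOD: 5.924 Mbps × 18240 s × 1.06 = 114537.0 Mb
Total: 285272.3 Mb = 35659.0 MB.
= 35.66 GB.

35.66 GB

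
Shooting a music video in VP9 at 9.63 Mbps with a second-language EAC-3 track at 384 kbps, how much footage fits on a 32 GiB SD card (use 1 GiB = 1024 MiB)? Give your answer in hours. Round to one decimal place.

Audio: 384 kbps = 0.384 Mbps.
Total bitrate: 9.63 + 0.384 = 10.014 Mbps.
Capacity: 32 GiB = 274,878 Mb.
Recording time: 274,878 / 10.014 = 27,449 s ≈ 7.62 hours.

7.6 hours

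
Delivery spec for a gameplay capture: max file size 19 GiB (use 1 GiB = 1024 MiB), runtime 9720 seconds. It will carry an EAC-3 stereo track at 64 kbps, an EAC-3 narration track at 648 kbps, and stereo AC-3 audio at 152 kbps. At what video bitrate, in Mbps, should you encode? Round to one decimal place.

15.9 Mbps

Budget: 19 GiB = 163208.8 Mb.
Total bitrate budget: 163208.8 Mb / 9720 s = 16.791 Mbps.
Audio total: 64 + 648 + 152 = 864 kbps = 0.864 Mbps.
Video: 16.791 − 0.864 = 15.927 Mbps.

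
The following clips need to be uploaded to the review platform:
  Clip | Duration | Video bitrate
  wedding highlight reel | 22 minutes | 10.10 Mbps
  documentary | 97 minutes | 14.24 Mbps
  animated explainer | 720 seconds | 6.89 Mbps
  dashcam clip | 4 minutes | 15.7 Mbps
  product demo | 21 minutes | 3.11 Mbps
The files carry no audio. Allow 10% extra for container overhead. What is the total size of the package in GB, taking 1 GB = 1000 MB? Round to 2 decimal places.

14.97 GB

wedding highlight reel: 10.100 Mbps × 1320 s × 1.10 = 14665.2 Mb
documentary: 14.240 Mbps × 5820 s × 1.10 = 91164.5 Mb
animated explainer: 6.890 Mbps × 720 s × 1.10 = 5456.9 Mb
dashcam clip: 15.700 Mbps × 240 s × 1.10 = 4144.8 Mb
product demo: 3.110 Mbps × 1260 s × 1.10 = 4310.5 Mb
Total: 119741.8 Mb = 14967.7 MB.
= 14.97 GB.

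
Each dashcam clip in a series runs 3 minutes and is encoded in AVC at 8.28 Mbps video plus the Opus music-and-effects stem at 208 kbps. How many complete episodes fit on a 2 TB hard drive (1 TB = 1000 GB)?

3 min = 180 s
Audio: 208 kbps = 0.208 Mbps.
Total bitrate: 8.488 Mbps.
Per item: 8.488 Mbps × 180 s = 1,528 Mb = 191.0 MB.
Capacity: 2 TB = 16,000,000 Mb; 10472.30 items → 10472 complete.

10472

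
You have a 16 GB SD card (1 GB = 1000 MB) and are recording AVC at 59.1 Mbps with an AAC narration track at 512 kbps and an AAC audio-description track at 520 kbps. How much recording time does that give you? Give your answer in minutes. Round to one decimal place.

Audio total: 512 + 520 = 1032 kbps = 1.032 Mbps.
Total bitrate: 59.1 + 1.032 = 60.132 Mbps.
Capacity: 16 GB = 128,000 Mb.
Recording time: 128,000 / 60.132 = 2,129 s ≈ 35.5 minutes.

35.5 minutes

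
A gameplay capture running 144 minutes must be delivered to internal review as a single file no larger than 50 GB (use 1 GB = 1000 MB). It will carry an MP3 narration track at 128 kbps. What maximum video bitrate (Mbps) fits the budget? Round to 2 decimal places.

Budget: 50 GB = 400000.0 Mb.
144 min = 8640 s
Total bitrate budget: 400000.0 Mb / 8640 s = 46.296 Mbps.
Audio: 128 kbps = 0.128 Mbps.
Video: 46.296 − 0.128 = 46.168 Mbps.

46.17 Mbps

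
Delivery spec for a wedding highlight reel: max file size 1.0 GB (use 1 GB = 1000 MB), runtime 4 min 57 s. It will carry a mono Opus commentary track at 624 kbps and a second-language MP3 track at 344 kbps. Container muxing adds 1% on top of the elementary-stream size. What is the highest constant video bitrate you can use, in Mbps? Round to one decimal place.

25.7 Mbps

Budget: 1.0 GB = 8000.0 Mb.
Stream payload after overhead: 8000.0 / 1.01 = 7920.8 Mb.
4 min 57 s = 297 s
Total bitrate budget: 7920.8 Mb / 297 s = 26.669 Mbps.
Audio total: 624 + 344 = 968 kbps = 0.968 Mbps.
Video: 26.669 − 0.968 = 25.701 Mbps.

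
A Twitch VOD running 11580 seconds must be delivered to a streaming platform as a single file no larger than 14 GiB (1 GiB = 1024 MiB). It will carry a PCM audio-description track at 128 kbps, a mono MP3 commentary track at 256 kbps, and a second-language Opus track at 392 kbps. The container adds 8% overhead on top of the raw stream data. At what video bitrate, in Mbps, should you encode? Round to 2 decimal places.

8.84 Mbps

Budget: 14 GiB = 120259.1 Mb.
Stream payload after overhead: 120259.1 / 1.08 = 111351.0 Mb.
Total bitrate budget: 111351.0 Mb / 11580 s = 9.616 Mbps.
Audio total: 128 + 256 + 392 = 776 kbps = 0.776 Mbps.
Video: 9.616 − 0.776 = 8.840 Mbps.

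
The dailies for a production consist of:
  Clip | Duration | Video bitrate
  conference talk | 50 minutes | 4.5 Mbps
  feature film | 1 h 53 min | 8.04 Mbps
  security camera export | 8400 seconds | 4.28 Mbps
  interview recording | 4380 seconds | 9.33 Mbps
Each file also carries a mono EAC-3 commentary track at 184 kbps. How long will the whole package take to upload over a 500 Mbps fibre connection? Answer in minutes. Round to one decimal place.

Audio: 184 kbps = 0.184 Mbps.
conference talk: 4.684 Mbps × 3000 s = 14052.0 Mb
feature film: 8.224 Mbps × 6780 s = 55758.7 Mb
security camera export: 4.464 Mbps × 8400 s = 37497.6 Mb
interview recording: 9.514 Mbps × 4380 s = 41671.3 Mb
Total: 148979.6 Mb = 18622.5 MB.
At 500 Mbps: 148979.6 / 500 = 298 s ≈ 4.97 minutes.

5.0 minutes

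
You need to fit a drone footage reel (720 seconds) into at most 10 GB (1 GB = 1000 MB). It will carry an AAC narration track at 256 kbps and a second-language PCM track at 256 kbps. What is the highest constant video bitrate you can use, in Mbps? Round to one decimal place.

110.6 Mbps

Budget: 10 GB = 80000.0 Mb.
Total bitrate budget: 80000.0 Mb / 720 s = 111.111 Mbps.
Audio total: 256 + 256 = 512 kbps = 0.512 Mbps.
Video: 111.111 − 0.512 = 110.599 Mbps.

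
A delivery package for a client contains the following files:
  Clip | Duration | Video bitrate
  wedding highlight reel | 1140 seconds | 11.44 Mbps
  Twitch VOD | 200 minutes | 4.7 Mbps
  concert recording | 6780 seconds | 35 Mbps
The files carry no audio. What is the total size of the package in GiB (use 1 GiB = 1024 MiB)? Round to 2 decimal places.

wedding highlight reel: 11.440 Mbps × 1140 s = 13041.6 Mb
Twitch VOD: 4.700 Mbps × 12000 s = 56400.0 Mb
concert recording: 35.000 Mbps × 6780 s = 237300.0 Mb
Total: 306741.6 Mb = 38342.7 MB.
= 35.71 GiB.

35.71 GiB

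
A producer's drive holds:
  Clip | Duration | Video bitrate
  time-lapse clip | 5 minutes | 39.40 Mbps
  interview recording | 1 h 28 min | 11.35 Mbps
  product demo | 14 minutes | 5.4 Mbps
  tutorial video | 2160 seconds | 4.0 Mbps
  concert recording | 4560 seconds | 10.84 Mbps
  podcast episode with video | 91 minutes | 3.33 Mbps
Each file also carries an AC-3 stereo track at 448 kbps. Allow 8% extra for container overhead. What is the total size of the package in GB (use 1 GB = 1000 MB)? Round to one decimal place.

21.7 GB

Audio: 448 kbps = 0.448 Mbps.
time-lapse clip: 39.848 Mbps × 300 s × 1.08 = 12910.8 Mb
interview recording: 11.798 Mbps × 5280 s × 1.08 = 67276.9 Mb
product demo: 5.848 Mbps × 840 s × 1.08 = 5305.3 Mb
tutorial video: 4.448 Mbps × 2160 s × 1.08 = 10376.3 Mb
concert recording: 11.288 Mbps × 4560 s × 1.08 = 55591.1 Mb
podcast episode with video: 3.778 Mbps × 5460 s × 1.08 = 22278.1 Mb
Total: 173738.5 Mb = 21717.3 MB.
= 21.72 GB.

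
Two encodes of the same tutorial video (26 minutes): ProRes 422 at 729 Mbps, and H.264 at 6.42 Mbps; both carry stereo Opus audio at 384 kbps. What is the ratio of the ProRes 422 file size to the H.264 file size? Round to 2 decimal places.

26 min = 1560 s
Audio: 384 kbps = 0.384 Mbps.
ProRes 422: 729.384 Mbps × 1560 s = 1137839.0 Mb = 142.230 GB.
H.264: 6.804 Mbps × 1560 s = 10614.2 Mb = 1.327 GB.
Ratio: 142.230 / 1.327 = 107.199.

107.20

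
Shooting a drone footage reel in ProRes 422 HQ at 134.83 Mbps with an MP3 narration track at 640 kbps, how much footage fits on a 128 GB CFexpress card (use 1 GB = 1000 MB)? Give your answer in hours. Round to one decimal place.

Audio: 640 kbps = 0.640 Mbps.
Total bitrate: 134.83 + 0.640 = 135.470 Mbps.
Capacity: 128 GB = 1,024,000 Mb.
Recording time: 1,024,000 / 135.470 = 7,559 s ≈ 2.10 hours.

2.1 hours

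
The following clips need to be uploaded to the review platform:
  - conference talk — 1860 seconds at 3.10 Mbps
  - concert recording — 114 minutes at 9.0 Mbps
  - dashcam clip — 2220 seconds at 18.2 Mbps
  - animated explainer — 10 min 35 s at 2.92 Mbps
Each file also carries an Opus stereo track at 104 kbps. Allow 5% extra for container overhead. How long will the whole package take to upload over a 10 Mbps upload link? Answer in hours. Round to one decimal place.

3.2 hours

Audio: 104 kbps = 0.104 Mbps.
conference talk: 3.204 Mbps × 1860 s × 1.05 = 6257.4 Mb
concert recording: 9.104 Mbps × 6840 s × 1.05 = 65384.9 Mb
dashcam clip: 18.304 Mbps × 2220 s × 1.05 = 42666.6 Mb
animated explainer: 3.024 Mbps × 635 s × 1.05 = 2016.3 Mb
Total: 116325.2 Mb = 14540.7 MB.
At 10 Mbps: 116325.2 / 10 = 11633 s ≈ 3.23 hours.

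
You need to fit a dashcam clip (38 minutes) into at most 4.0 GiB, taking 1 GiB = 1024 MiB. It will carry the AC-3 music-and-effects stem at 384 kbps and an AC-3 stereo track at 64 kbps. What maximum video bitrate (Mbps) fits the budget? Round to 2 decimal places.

Budget: 4.0 GiB = 34359.7 Mb.
38 min = 2280 s
Total bitrate budget: 34359.7 Mb / 2280 s = 15.070 Mbps.
Audio total: 384 + 64 = 448 kbps = 0.448 Mbps.
Video: 15.070 − 0.448 = 14.622 Mbps.

14.62 Mbps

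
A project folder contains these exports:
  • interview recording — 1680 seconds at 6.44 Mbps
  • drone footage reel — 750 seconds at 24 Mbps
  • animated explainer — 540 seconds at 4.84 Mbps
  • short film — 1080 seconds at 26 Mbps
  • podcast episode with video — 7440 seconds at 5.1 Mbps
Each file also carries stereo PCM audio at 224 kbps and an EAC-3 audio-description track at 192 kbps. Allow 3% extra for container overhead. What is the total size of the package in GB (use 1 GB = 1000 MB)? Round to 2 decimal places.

13.16 GB

Audio total: 224 + 192 = 416 kbps = 0.416 Mbps.
interview recording: 6.856 Mbps × 1680 s × 1.03 = 11863.6 Mb
drone footage reel: 24.416 Mbps × 750 s × 1.03 = 18861.4 Mb
animated explainer: 5.256 Mbps × 540 s × 1.03 = 2923.4 Mb
short film: 26.416 Mbps × 1080 s × 1.03 = 29385.2 Mb
podcast episode with video: 5.516 Mbps × 7440 s × 1.03 = 42270.2 Mb
Total: 105303.7 Mb = 13163.0 MB.
= 13.16 GB.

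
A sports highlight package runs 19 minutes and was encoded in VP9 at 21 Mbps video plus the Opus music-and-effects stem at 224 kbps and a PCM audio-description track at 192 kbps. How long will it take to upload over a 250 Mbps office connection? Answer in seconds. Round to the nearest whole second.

98 seconds

19 min = 1140 s
Audio total: 224 + 192 = 416 kbps = 0.416 Mbps.
Total bitrate: 21.416 Mbps.
File: 21.416 Mbps × 1140 s = 24414.2 Mb.
At 250 Mbps: 24414.2 / 250 = 97.7 s ≈ 97.7 seconds.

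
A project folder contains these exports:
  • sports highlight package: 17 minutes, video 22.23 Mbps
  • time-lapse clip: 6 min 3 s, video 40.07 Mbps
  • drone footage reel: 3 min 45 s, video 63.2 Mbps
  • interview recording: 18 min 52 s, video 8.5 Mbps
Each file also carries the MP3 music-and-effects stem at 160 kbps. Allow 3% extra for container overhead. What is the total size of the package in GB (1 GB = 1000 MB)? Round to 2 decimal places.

Audio: 160 kbps = 0.160 Mbps.
sports highlight package: 22.390 Mbps × 1020 s × 1.03 = 23522.9 Mb
time-lapse clip: 40.230 Mbps × 363 s × 1.03 = 15041.6 Mb
drone footage reel: 63.360 Mbps × 225 s × 1.03 = 14683.7 Mb
interview recording: 8.660 Mbps × 1132 s × 1.03 = 10097.2 Mb
Total: 63345.4 Mb = 7918.2 MB.
= 7.918 GB.

7.92 GB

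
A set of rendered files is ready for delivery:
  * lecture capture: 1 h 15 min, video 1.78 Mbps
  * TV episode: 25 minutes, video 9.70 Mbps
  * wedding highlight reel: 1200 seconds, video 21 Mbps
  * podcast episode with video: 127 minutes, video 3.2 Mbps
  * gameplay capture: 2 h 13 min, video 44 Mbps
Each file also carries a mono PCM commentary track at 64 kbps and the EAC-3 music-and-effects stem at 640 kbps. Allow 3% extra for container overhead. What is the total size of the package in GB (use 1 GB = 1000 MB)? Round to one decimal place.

Audio total: 64 + 640 = 704 kbps = 0.704 Mbps.
lecture capture: 2.484 Mbps × 4500 s × 1.03 = 11513.3 Mb
TV episode: 10.404 Mbps × 1500 s × 1.03 = 16074.2 Mb
wedding highlight reel: 21.704 Mbps × 1200 s × 1.03 = 26826.1 Mb
podcast episode with video: 3.904 Mbps × 7620 s × 1.03 = 30640.9 Mb
gameplay capture: 44.704 Mbps × 7980 s × 1.03 = 367440.1 Mb
Total: 452494.7 Mb = 56561.8 MB.
= 56.56 GB.

56.6 GB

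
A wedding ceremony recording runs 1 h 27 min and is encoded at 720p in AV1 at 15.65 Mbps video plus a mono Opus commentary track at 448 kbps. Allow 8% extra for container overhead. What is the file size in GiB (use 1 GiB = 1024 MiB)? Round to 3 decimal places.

10.565 GiB

1 h 27 min = 87 min = 5220 s
Audio: 448 kbps = 0.448 Mbps.
Total bitrate: 15.65 + 0.448 = 16.098 Mbps.
Stream data: 16.098 Mbps × 5220 s = 84031.6 Mb.
With 8% container overhead: ×1.08.
90,754 Mb = 11,344,260,600 bytes ÷ 1,073,741,824 = 10.57 GiB.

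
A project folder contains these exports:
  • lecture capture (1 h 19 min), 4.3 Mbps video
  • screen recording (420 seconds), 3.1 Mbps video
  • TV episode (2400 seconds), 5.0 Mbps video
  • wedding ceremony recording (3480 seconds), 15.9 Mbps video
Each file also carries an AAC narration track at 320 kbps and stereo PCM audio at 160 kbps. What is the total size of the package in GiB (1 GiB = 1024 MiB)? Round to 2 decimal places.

Audio total: 320 + 160 = 480 kbps = 0.480 Mbps.
lecture capture: 4.780 Mbps × 4740 s = 22657.2 Mb
screen recording: 3.580 Mbps × 420 s = 1503.6 Mb
TV episode: 5.480 Mbps × 2400 s = 13152.0 Mb
wedding ceremony recording: 16.380 Mbps × 3480 s = 57002.4 Mb
Total: 94315.2 Mb = 11789.4 MB.
= 10.98 GiB.

10.98 GiB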